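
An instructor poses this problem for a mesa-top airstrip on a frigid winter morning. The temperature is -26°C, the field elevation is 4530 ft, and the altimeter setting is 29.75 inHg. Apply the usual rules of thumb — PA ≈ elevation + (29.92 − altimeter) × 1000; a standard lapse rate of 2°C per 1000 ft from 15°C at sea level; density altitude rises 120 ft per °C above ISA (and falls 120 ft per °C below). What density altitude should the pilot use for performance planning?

Pressure altitude = 4530 + (29.92 − 29.75) × 1000 = 4530 + (+170) = 4700 ft.
ISA temperature at 4700 ft = 15 − 2 × (4700/1000) = 5.6°C.
ISA deviation = -26 − 5.6 = -31.6°C.
Density altitude = 4700 + 120 × (-31.6) = 908 ft.

908 ft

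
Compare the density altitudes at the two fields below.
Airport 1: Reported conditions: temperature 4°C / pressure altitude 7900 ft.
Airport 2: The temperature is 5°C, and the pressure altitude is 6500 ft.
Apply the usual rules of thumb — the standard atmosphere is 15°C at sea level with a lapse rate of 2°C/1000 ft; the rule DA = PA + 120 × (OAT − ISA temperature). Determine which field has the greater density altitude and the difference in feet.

Airport 1: ISA temp = -0.8°C, deviation +4.8°C, DA = 7900 + 120 × 4.8 = 8476 ft.
Airport 2: ISA temp = 2°C, deviation +3°C, DA = 6500 + 120 × 3 = 6860 ft.
Airport 1 is higher by 8476 − 6860 = 1616 ft.

Airport 1 by 1616 ft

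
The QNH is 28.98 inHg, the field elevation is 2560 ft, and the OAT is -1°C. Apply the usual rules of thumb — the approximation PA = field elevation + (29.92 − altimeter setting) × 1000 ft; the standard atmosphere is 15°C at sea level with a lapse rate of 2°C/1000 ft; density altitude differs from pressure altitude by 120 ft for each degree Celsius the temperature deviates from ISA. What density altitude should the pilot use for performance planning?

2420 ft

Pressure altitude = 2560 + (29.92 − 28.98) × 1000 = 2560 + (+940) = 3500 ft.
ISA temperature at 3500 ft = 15 − 2 × (3500/1000) = 8°C.
ISA deviation = -1 − 8 = -9°C.
Density altitude = 3500 + 120 × (-9) = 2420 ft.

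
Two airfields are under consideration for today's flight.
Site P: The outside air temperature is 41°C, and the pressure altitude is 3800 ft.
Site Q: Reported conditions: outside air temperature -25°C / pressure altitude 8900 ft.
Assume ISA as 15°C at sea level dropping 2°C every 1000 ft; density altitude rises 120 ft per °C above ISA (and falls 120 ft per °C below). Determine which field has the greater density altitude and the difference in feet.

Site P: ISA temp = 7.4°C, deviation +33.6°C, DA = 3800 + 120 × 33.6 = 7832 ft.
Site Q: ISA temp = -2.8°C, deviation -22.2°C, DA = 8900 + 120 × (-22.2) = 6236 ft.
Site P is higher by 7832 − 6236 = 1596 ft.

Site P by 1596 ft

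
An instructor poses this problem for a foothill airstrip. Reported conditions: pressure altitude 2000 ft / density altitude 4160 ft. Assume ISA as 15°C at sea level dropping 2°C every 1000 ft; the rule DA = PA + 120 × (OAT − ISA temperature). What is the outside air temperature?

Density altitude − pressure altitude = 4160 − 2000 = +2160 ft.
At 120 ft/°C that is an ISA deviation of 2160/120 = +18°C.
ISA temperature at 2000 ft = 15 − 2 × (2000/1000) = 11°C.
OAT = ISA + deviation = 11 + (+18) = 29°C.

29°C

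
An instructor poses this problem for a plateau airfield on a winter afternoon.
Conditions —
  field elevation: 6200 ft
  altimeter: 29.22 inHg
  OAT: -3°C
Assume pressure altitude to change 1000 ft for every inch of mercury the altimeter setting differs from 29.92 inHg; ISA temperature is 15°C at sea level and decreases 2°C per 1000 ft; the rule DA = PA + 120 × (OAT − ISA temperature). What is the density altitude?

6396 ft

Pressure altitude = 6200 + (29.92 − 29.22) × 1000 = 6200 + (+700) = 6900 ft.
ISA temperature at 6900 ft = 15 − 2 × (6900/1000) = 1.2°C.
ISA deviation = -3 − 1.2 = -4.2°C.
Density altitude = 6900 + 120 × (-4.2) = 6396 ft.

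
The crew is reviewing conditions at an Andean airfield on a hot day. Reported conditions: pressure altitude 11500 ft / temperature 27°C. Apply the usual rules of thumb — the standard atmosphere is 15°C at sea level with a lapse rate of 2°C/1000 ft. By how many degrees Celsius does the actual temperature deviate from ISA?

ISA temperature at 11500 ft = 15 − 2 × (11500/1000) = -8°C.
Deviation = OAT − ISA = 27 − (-8) = +35°C.

ISA+35°C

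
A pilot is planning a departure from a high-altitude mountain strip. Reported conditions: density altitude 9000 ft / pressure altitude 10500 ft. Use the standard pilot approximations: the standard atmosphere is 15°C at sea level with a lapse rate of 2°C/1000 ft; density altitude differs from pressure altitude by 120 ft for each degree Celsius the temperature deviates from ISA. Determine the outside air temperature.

-18.5°C

Density altitude − pressure altitude = 9000 − 10500 = -1500 ft.
At 120 ft/°C that is an ISA deviation of -1500/120 = -12.5°C.
ISA temperature at 10500 ft = 15 − 2 × (10500/1000) = -6°C.
OAT = ISA + deviation = -6 + (-12.5) = -18.5°C.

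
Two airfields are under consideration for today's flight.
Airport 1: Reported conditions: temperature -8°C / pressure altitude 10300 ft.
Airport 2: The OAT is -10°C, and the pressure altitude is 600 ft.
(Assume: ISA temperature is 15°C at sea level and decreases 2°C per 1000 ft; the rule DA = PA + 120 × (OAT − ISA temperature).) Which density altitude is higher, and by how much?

Airport 1 by 12268 ft

Airport 1: ISA temp = -5.6°C, deviation -2.4°C, DA = 10300 + 120 × (-2.4) = 10012 ft.
Airport 2: ISA temp = 13.8°C, deviation -23.8°C, DA = 600 + 120 × (-23.8) = -2256 ft.
Airport 1 is higher by 10012 − (-2256) = 12268 ft.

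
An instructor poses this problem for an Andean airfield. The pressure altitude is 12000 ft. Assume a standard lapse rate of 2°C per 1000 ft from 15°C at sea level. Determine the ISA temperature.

-9°C

ISA temperature = 15 − 2 × (12000/1000) = 15 − 24 = -9°C.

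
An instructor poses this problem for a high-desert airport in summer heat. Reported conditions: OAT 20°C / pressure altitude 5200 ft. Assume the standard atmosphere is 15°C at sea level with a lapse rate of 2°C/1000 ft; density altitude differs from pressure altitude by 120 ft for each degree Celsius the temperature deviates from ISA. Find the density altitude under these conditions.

ISA temperature at 5200 ft = 15 − 2 × (5200/1000) = 4.6°C.
ISA deviation = 20 − 4.6 = +15.4°C.
Density altitude = 5200 + 120 × (15.4) = 5200 + (+1848) = 7048 ft.

7048 ft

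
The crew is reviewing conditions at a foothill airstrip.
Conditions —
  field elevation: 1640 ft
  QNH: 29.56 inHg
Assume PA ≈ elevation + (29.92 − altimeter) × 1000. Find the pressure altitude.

Pressure correction = (29.92 − 29.56) × 1000 = +360 ft.
Pressure altitude = 1640 + (+360) = 2000 ft.

2000 ft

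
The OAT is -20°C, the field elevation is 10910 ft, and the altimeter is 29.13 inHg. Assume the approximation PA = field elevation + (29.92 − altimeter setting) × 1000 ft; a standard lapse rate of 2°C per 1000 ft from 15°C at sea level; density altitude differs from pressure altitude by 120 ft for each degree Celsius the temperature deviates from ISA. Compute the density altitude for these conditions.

Pressure altitude = 10910 + (29.92 − 29.13) × 1000 = 10910 + (+790) = 11700 ft.
ISA temperature at 11700 ft = 15 − 2 × (11700/1000) = -8.4°C.
ISA deviation = -20 − (-8.4) = -11.6°C.
Density altitude = 11700 + 120 × (-11.6) = 10308 ft.

10308 ft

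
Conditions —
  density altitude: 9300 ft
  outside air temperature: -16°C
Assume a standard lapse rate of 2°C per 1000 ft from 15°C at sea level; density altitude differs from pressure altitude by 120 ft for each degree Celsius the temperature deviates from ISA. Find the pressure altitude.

DA = PA + 120 × (OAT − (15 − 2·PA/1000)) = PA + 120·OAT − 1800 + 0.24·PA = 1.24·PA + 120·OAT − 1800.
So 1.24·PA = 9300 − 120 × (-16) + 1800 = 13020.
PA = 13020 / 1.24 = 10500 ft.

10500 ft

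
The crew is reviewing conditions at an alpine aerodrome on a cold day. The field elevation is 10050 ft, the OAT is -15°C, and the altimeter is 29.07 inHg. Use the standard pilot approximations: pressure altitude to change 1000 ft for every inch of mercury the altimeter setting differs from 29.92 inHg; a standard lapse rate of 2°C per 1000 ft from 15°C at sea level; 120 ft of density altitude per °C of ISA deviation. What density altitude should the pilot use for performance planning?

Pressure altitude = 10050 + (29.92 − 29.07) × 1000 = 10050 + (+850) = 10900 ft.
ISA temperature at 10900 ft = 15 − 2 × (10900/1000) = -6.8°C.
ISA deviation = -15 − (-6.8) = -8.2°C.
Density altitude = 10900 + 120 × (-8.2) = 9916 ft.

9916 ft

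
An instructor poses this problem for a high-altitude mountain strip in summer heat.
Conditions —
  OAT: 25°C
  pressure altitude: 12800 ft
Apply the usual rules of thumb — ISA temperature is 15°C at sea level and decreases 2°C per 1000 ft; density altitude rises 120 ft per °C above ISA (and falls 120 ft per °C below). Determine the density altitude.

ISA temperature at 12800 ft = 15 − 2 × (12800/1000) = -10.6°C.
ISA deviation = 25 − (-10.6) = +35.6°C.
Density altitude = 12800 + 120 × (35.6) = 12800 + (+4272) = 17072 ft.

17072 ft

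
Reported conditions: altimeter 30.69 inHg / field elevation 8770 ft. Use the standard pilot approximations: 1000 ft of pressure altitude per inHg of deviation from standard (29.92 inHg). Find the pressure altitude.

8000 ft

Pressure correction = (29.92 − 30.69) × 1000 = -770 ft.
Pressure altitude = 8770 + (-770) = 8000 ft.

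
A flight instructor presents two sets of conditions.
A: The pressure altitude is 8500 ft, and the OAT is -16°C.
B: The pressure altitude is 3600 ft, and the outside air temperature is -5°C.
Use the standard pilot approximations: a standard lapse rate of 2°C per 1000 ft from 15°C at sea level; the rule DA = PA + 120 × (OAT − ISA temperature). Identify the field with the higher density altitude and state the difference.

A: ISA temp = -2°C, deviation -14°C, DA = 8500 + 120 × (-14) = 6820 ft.
B: ISA temp = 7.8°C, deviation -12.8°C, DA = 3600 + 120 × (-12.8) = 2064 ft.
A is higher by 6820 − 2064 = 4756 ft.

A by 4756 ft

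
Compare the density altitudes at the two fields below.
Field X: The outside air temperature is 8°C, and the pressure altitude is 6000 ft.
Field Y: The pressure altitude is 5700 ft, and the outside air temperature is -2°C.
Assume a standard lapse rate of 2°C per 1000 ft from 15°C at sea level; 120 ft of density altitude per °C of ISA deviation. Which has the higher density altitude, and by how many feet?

Field X by 1572 ft

Field X: ISA temp = 3°C, deviation +5°C, DA = 6000 + 120 × 5 = 6600 ft.
Field Y: ISA temp = 3.6°C, deviation -5.6°C, DA = 5700 + 120 × (-5.6) = 5028 ft.
Field X is higher by 6600 − 5028 = 1572 ft.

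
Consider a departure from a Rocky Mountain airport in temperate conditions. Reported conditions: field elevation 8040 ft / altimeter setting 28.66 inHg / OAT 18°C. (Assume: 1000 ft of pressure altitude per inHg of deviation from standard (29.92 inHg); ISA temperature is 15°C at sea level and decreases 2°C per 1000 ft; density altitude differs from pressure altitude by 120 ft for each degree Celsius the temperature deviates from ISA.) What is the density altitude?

11892 ft

Pressure altitude = 8040 + (29.92 − 28.66) × 1000 = 8040 + (+1260) = 9300 ft.
ISA temperature at 9300 ft = 15 − 2 × (9300/1000) = -3.6°C.
ISA deviation = 18 − (-3.6) = +21.6°C.
Density altitude = 9300 + 120 × (21.6) = 11892 ft.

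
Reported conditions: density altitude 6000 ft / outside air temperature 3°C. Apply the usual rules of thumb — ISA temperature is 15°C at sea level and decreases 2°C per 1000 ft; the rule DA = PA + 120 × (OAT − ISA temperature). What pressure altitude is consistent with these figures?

6000 ft

DA = PA + 120 × (OAT − (15 − 2·PA/1000)) = PA + 120·OAT − 1800 + 0.24·PA = 1.24·PA + 120·OAT − 1800.
So 1.24·PA = 6000 − 120 × 3 + 1800 = 7440.
PA = 7440 / 1.24 = 6000 ft.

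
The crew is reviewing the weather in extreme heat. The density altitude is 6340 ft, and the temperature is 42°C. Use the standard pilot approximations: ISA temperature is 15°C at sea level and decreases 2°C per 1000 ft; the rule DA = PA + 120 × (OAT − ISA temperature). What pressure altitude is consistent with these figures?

DA = PA + 120 × (OAT − (15 − 2·PA/1000)) = PA + 120·OAT − 1800 + 0.24·PA = 1.24·PA + 120·OAT − 1800.
So 1.24·PA = 6340 − 120 × 42 + 1800 = 3100.
PA = 3100 / 1.24 = 2500 ft.

2500 ft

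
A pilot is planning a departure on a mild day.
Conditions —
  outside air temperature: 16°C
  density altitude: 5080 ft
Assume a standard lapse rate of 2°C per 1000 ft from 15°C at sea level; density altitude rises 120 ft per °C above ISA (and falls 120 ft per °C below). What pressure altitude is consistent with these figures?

4000 ft

DA = PA + 120 × (OAT − (15 − 2·PA/1000)) = PA + 120·OAT − 1800 + 0.24·PA = 1.24·PA + 120·OAT − 1800.
So 1.24·PA = 5080 − 120 × 16 + 1800 = 4960.
PA = 4960 / 1.24 = 4000 ft.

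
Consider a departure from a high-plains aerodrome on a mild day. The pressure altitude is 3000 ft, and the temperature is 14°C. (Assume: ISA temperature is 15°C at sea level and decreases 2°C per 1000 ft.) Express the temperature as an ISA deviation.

ISA+5°C

ISA temperature at 3000 ft = 15 − 2 × (3000/1000) = 9°C.
Deviation = OAT − ISA = 14 − 9 = +5°C.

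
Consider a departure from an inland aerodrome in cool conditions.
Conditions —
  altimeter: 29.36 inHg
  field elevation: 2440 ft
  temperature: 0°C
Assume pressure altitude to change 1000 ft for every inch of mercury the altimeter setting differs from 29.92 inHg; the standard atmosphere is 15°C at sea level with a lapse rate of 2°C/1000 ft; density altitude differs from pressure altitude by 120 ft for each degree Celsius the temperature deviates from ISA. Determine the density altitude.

Pressure altitude = 2440 + (29.92 − 29.36) × 1000 = 2440 + (+560) = 3000 ft.
ISA temperature at 3000 ft = 15 − 2 × (3000/1000) = 9°C.
ISA deviation = 0 − 9 = -9°C.
Density altitude = 3000 + 120 × (-9) = 1920 ft.

1920 ft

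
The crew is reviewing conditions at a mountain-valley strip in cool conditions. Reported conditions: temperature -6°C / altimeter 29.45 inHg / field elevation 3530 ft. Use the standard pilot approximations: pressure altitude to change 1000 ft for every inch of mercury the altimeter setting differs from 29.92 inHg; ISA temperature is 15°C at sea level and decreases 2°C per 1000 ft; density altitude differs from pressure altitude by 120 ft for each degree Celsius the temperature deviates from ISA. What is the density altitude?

Pressure altitude = 3530 + (29.92 − 29.45) × 1000 = 3530 + (+470) = 4000 ft.
ISA temperature at 4000 ft = 15 − 2 × (4000/1000) = 7°C.
ISA deviation = -6 − 7 = -13°C.
Density altitude = 4000 + 120 × (-13) = 2440 ft.

2440 ft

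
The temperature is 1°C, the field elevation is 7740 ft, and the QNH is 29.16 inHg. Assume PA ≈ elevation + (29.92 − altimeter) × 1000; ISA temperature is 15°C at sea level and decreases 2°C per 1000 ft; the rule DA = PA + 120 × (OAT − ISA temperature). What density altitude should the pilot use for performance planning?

8860 ft

Pressure altitude = 7740 + (29.92 − 29.16) × 1000 = 7740 + (+760) = 8500 ft.
ISA temperature at 8500 ft = 15 − 2 × (8500/1000) = -2°C.
ISA deviation = 1 − (-2) = +3°C.
Density altitude = 8500 + 120 × (3) = 8860 ft.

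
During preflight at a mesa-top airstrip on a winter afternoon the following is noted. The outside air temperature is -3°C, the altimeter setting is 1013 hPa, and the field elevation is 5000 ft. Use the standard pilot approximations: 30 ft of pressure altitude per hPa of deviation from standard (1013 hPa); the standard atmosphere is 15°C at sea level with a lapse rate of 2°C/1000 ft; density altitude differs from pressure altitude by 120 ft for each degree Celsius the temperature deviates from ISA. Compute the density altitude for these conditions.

4040 ft

Pressure altitude = 5000 + (1013 − 1013) × 30 = 5000 + (0) = 5000 ft.
ISA temperature at 5000 ft = 15 − 2 × (5000/1000) = 5°C.
ISA deviation = -3 − 5 = -8°C.
Density altitude = 5000 + 120 × (-8) = 4040 ft.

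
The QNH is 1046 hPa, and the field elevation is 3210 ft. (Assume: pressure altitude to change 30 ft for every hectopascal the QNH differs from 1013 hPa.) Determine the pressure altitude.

2220 ft

Pressure correction = (1013 − 1046) × 30 = -990 ft.
Pressure altitude = 3210 + (-990) = 2220 ft.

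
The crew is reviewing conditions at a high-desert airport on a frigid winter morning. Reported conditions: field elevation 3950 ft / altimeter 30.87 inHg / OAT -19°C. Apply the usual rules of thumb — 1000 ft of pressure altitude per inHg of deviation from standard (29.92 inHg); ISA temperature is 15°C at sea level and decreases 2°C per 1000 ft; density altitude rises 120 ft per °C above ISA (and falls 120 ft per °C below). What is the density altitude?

-360 ft

Pressure altitude = 3950 + (29.92 − 30.87) × 1000 = 3950 + (-950) = 3000 ft.
ISA temperature at 3000 ft = 15 − 2 × (3000/1000) = 9°C.
ISA deviation = -19 − 9 = -28°C.
Density altitude = 3000 + 120 × (-28) = -360 ft.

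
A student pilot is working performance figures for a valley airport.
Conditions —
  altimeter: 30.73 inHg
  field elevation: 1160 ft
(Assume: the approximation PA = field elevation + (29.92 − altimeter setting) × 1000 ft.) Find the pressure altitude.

350 ft

Pressure correction = (29.92 − 30.73) × 1000 = -810 ft.
Pressure altitude = 1160 + (-810) = 350 ft.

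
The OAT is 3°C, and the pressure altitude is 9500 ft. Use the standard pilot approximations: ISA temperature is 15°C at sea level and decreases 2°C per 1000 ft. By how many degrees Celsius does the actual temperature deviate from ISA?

ISA+7°C

ISA temperature at 9500 ft = 15 − 2 × (9500/1000) = -4°C.
Deviation = OAT − ISA = 3 − (-4) = +7°C.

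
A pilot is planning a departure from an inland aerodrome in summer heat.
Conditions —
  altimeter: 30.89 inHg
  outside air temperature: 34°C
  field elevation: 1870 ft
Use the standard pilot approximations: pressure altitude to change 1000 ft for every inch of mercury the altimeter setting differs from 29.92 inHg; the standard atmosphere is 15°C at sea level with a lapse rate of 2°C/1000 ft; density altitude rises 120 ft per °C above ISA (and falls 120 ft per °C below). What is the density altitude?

Pressure altitude = 1870 + (29.92 − 30.89) × 1000 = 1870 + (-970) = 900 ft.
ISA temperature at 900 ft = 15 − 2 × (900/1000) = 13.2°C.
ISA deviation = 34 − 13.2 = +20.8°C.
Density altitude = 900 + 120 × (20.8) = 3396 ft.

3396 ft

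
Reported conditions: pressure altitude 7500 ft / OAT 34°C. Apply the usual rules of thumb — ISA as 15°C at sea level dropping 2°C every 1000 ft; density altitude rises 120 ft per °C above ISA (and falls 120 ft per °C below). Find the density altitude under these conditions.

ISA temperature at 7500 ft = 15 − 2 × (7500/1000) = 0°C.
ISA deviation = 34 − 0 = +34°C.
Density altitude = 7500 + 120 × (34) = 7500 + (+4080) = 11580 ft.

11580 ft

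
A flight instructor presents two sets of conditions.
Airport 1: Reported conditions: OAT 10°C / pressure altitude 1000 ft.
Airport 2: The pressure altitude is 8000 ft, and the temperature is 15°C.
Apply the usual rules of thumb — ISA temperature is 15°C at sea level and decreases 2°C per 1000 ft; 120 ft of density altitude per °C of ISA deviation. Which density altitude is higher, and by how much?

Airport 1: ISA temp = 13°C, deviation -3°C, DA = 1000 + 120 × (-3) = 640 ft.
Airport 2: ISA temp = -1°C, deviation +16°C, DA = 8000 + 120 × 16 = 9920 ft.
Airport 2 is higher by 9920 − 640 = 9280 ft.

Airport 2 by 9280 ft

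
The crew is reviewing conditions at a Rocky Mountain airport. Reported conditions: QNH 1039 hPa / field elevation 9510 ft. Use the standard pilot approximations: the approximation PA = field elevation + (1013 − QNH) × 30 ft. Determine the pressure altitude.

8730 ft

Pressure correction = (1013 − 1039) × 30 = -780 ft.
Pressure altitude = 9510 + (-780) = 8730 ft.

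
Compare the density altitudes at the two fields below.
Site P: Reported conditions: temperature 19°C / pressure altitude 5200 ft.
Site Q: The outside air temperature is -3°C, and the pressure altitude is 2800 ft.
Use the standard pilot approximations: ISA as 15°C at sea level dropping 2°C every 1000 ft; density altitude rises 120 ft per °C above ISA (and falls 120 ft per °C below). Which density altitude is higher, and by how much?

Site P: ISA temp = 4.6°C, deviation +14.4°C, DA = 5200 + 120 × 14.4 = 6928 ft.
Site Q: ISA temp = 9.4°C, deviation -12.4°C, DA = 2800 + 120 × (-12.4) = 1312 ft.
Site P is higher by 6928 − 1312 = 5616 ft.

Site P by 5616 ft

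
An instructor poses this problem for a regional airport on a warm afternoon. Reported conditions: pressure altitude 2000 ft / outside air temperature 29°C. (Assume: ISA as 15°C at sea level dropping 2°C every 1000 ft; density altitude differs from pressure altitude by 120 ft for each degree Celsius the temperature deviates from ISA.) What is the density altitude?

4160 ft

ISA temperature at 2000 ft = 15 − 2 × (2000/1000) = 11°C.
ISA deviation = 29 − 11 = +18°C.
Density altitude = 2000 + 120 × (18) = 2000 + (+2160) = 4160 ft.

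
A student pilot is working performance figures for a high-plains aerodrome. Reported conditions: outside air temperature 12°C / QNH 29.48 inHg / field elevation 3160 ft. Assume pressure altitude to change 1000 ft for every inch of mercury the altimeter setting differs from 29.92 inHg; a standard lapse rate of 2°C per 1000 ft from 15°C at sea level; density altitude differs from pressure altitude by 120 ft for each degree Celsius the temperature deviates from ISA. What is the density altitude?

Pressure altitude = 3160 + (29.92 − 29.48) × 1000 = 3160 + (+440) = 3600 ft.
ISA temperature at 3600 ft = 15 − 2 × (3600/1000) = 7.8°C.
ISA deviation = 12 − 7.8 = +4.2°C.
Density altitude = 3600 + 120 × (4.2) = 4104 ft.

4104 ft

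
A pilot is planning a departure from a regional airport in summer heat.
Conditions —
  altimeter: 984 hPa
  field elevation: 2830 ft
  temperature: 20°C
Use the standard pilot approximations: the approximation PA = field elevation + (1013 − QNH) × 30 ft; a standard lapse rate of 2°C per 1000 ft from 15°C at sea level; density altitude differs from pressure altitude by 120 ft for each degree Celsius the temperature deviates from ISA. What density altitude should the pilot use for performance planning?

5188 ft

Pressure altitude = 2830 + (1013 − 984) × 30 = 2830 + (+870) = 3700 ft.
ISA temperature at 3700 ft = 15 − 2 × (3700/1000) = 7.6°C.
ISA deviation = 20 − 7.6 = +12.4°C.
Density altitude = 3700 + 120 × (12.4) = 5188 ft.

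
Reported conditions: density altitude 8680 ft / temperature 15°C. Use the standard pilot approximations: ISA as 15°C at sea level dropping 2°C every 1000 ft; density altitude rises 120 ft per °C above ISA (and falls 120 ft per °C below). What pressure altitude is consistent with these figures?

7000 ft

DA = PA + 120 × (OAT − (15 − 2·PA/1000)) = PA + 120·OAT − 1800 + 0.24·PA = 1.24·PA + 120·OAT − 1800.
So 1.24·PA = 8680 − 120 × 15 + 1800 = 8680.
PA = 8680 / 1.24 = 7000 ft.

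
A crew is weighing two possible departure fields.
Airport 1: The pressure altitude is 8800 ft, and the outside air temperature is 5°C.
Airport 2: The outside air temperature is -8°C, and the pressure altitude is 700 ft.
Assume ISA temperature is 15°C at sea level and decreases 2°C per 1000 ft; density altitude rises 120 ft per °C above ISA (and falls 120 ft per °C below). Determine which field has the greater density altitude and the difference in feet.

Airport 1: ISA temp = -2.6°C, deviation +7.6°C, DA = 8800 + 120 × 7.6 = 9712 ft.
Airport 2: ISA temp = 13.6°C, deviation -21.6°C, DA = 700 + 120 × (-21.6) = -1892 ft.
Airport 1 is higher by 9712 − (-1892) = 11604 ft.

Airport 1 by 11604 ft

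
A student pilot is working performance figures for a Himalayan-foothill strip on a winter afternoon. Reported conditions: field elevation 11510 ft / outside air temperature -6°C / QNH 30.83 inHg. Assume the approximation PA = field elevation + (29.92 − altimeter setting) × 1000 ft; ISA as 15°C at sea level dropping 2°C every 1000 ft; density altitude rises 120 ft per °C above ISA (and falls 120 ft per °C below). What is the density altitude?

Pressure altitude = 11510 + (29.92 − 30.83) × 1000 = 11510 + (-910) = 10600 ft.
ISA temperature at 10600 ft = 15 − 2 × (10600/1000) = -6.2°C.
ISA deviation = -6 − (-6.2) = +0.2°C.
Density altitude = 10600 + 120 × (0.2) = 10624 ft.

10624 ft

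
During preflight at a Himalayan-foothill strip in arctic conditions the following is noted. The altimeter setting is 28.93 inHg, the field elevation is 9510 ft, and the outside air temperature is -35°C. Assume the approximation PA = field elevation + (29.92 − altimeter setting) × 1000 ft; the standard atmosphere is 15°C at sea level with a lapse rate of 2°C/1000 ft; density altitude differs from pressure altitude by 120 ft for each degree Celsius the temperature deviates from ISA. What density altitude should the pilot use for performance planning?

Pressure altitude = 9510 + (29.92 − 28.93) × 1000 = 9510 + (+990) = 10500 ft.
ISA temperature at 10500 ft = 15 − 2 × (10500/1000) = -6°C.
ISA deviation = -35 − (-6) = -29°C.
Density altitude = 10500 + 120 × (-29) = 7020 ft.

7020 ft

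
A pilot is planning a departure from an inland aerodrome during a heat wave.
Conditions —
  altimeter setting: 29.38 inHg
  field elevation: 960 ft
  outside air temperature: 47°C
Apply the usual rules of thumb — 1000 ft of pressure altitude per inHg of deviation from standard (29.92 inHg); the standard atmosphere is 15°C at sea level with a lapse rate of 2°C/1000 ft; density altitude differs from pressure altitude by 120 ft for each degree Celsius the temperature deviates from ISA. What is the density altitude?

5700 ft

Pressure altitude = 960 + (29.92 − 29.38) × 1000 = 960 + (+540) = 1500 ft.
ISA temperature at 1500 ft = 15 − 2 × (1500/1000) = 12°C.
ISA deviation = 47 − 12 = +35°C.
Density altitude = 1500 + 120 × (35) = 5700 ft.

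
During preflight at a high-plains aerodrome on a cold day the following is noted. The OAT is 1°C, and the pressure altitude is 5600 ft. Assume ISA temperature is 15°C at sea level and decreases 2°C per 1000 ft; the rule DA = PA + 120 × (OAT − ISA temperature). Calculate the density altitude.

5264 ft

ISA temperature at 5600 ft = 15 − 2 × (5600/1000) = 3.8°C.
ISA deviation = 1 − 3.8 = -2.8°C.
Density altitude = 5600 + 120 × (-2.8) = 5600 + (-336) = 5264 ft.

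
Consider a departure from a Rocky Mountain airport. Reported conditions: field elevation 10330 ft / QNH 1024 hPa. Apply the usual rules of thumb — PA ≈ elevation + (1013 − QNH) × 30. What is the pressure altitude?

Pressure correction = (1013 − 1024) × 30 = -330 ft.
Pressure altitude = 10330 + (-330) = 10000 ft.

10000 ft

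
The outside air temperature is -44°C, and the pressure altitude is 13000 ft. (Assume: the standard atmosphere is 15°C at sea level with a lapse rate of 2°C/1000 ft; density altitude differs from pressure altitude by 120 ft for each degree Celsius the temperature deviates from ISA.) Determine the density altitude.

9040 ft

ISA temperature at 13000 ft = 15 − 2 × (13000/1000) = -11°C.
ISA deviation = -44 − (-11) = -33°C.
Density altitude = 13000 + 120 × (-33) = 13000 + (-3960) = 9040 ft.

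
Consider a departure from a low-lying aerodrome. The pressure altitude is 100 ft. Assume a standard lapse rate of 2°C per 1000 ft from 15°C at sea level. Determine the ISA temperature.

14.8°C

ISA temperature = 15 − 2 × (100/1000) = 15 − 0.2 = 14.8°C.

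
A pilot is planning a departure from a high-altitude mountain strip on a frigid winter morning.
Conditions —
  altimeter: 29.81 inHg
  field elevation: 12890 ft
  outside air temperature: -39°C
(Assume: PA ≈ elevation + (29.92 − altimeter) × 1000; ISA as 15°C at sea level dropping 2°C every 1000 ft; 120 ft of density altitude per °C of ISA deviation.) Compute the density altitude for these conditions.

Pressure altitude = 12890 + (29.92 − 29.81) × 1000 = 12890 + (+110) = 13000 ft.
ISA temperature at 13000 ft = 15 − 2 × (13000/1000) = -11°C.
ISA deviation = -39 − (-11) = -28°C.
Density altitude = 13000 + 120 × (-28) = 9640 ft.

9640 ft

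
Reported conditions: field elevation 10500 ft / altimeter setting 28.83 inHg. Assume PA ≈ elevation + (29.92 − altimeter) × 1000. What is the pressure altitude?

Pressure correction = (29.92 − 28.83) × 1000 = +1090 ft.
Pressure altitude = 10500 + (+1090) = 11590 ft.

11590 ft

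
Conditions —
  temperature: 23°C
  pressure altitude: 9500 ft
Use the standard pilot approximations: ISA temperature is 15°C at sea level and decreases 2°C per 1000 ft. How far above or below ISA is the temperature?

ISA temperature at 9500 ft = 15 − 2 × (9500/1000) = -4°C.
Deviation = OAT − ISA = 23 − (-4) = +27°C.

ISA+27°C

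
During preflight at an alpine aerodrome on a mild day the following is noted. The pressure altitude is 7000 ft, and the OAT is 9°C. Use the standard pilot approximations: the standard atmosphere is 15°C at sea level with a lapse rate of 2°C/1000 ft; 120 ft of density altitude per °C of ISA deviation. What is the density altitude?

ISA temperature at 7000 ft = 15 − 2 × (7000/1000) = 1°C.
ISA deviation = 9 − 1 = +8°C.
Density altitude = 7000 + 120 × (8) = 7000 + (+960) = 7960 ft.

7960 ft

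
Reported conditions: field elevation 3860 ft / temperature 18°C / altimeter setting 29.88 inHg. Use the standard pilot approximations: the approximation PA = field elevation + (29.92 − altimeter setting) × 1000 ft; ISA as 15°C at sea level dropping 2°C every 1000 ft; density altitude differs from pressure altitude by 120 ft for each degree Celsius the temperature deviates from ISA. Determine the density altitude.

5196 ft

Pressure altitude = 3860 + (29.92 − 29.88) × 1000 = 3860 + (+40) = 3900 ft.
ISA temperature at 3900 ft = 15 − 2 × (3900/1000) = 7.2°C.
ISA deviation = 18 − 7.2 = +10.8°C.
Density altitude = 3900 + 120 × (10.8) = 5196 ft.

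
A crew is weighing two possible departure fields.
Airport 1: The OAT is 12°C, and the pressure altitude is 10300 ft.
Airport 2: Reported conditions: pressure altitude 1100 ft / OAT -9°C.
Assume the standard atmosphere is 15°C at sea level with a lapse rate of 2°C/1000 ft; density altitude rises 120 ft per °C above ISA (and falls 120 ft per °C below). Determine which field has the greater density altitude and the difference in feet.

Airport 1: ISA temp = -5.6°C, deviation +17.6°C, DA = 10300 + 120 × 17.6 = 12412 ft.
Airport 2: ISA temp = 12.8°C, deviation -21.8°C, DA = 1100 + 120 × (-21.8) = -1516 ft.
Airport 1 is higher by 12412 − (-1516) = 13928 ft.

Airport 1 by 13928 ft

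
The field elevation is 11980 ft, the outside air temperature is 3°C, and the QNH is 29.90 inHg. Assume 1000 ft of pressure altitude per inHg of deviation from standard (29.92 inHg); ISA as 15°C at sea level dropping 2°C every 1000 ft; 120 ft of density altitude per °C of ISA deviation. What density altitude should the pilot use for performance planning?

Pressure altitude = 11980 + (29.92 − 29.90) × 1000 = 11980 + (+20) = 12000 ft.
ISA temperature at 12000 ft = 15 − 2 × (12000/1000) = -9°C.
ISA deviation = 3 − (-9) = +12°C.
Density altitude = 12000 + 120 × (12) = 13440 ft.

13440 ft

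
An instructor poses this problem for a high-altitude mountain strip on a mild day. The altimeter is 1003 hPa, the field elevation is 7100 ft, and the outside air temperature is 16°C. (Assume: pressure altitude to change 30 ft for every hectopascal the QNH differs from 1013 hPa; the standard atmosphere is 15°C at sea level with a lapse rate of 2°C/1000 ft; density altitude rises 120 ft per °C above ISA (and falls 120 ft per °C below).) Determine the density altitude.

Pressure altitude = 7100 + (1013 − 1003) × 30 = 7100 + (+300) = 7400 ft.
ISA temperature at 7400 ft = 15 − 2 × (7400/1000) = 0.2°C.
ISA deviation = 16 − 0.2 = +15.8°C.
Density altitude = 7400 + 120 × (15.8) = 9296 ft.

9296 ft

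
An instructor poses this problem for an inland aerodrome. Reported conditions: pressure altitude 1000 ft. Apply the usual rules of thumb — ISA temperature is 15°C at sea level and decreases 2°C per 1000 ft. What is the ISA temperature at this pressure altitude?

13°C

ISA temperature = 15 − 2 × (1000/1000) = 15 − 2 = 13°C.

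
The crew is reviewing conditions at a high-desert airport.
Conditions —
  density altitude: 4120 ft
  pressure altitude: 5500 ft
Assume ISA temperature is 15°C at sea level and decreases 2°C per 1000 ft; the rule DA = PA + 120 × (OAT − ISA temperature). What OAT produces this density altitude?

-7.5°C

Density altitude − pressure altitude = 4120 − 5500 = -1380 ft.
At 120 ft/°C that is an ISA deviation of -1380/120 = -11.5°C.
ISA temperature at 5500 ft = 15 − 2 × (5500/1000) = 4°C.
OAT = ISA + deviation = 4 + (-11.5) = -7.5°C.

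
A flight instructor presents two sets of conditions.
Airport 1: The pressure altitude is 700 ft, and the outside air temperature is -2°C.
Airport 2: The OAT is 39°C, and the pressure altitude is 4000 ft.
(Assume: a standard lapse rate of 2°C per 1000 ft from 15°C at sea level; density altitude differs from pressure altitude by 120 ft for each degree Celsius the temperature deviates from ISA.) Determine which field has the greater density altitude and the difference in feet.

Airport 1: ISA temp = 13.6°C, deviation -15.6°C, DA = 700 + 120 × (-15.6) = -1172 ft.
Airport 2: ISA temp = 7°C, deviation +32°C, DA = 4000 + 120 × 32 = 7840 ft.
Airport 2 is higher by 7840 − (-1172) = 9012 ft.

Airport 2 by 9012 ft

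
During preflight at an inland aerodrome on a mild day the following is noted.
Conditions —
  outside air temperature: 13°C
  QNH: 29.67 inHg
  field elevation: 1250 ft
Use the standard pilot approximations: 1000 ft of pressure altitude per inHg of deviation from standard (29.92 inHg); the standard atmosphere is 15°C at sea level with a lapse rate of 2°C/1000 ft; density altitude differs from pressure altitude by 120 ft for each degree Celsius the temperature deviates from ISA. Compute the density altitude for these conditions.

1620 ft

Pressure altitude = 1250 + (29.92 − 29.67) × 1000 = 1250 + (+250) = 1500 ft.
ISA temperature at 1500 ft = 15 − 2 × (1500/1000) = 12°C.
ISA deviation = 13 − 12 = +1°C.
Density altitude = 1500 + 120 × (1) = 1620 ft.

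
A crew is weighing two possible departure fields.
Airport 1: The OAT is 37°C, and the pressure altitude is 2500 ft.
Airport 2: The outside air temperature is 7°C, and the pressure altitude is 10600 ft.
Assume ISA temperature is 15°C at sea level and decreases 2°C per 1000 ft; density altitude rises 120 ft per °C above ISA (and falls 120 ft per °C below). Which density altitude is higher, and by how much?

Airport 1: ISA temp = 10°C, deviation +27°C, DA = 2500 + 120 × 27 = 5740 ft.
Airport 2: ISA temp = -6.2°C, deviation +13.2°C, DA = 10600 + 120 × 13.2 = 12184 ft.
Airport 2 is higher by 12184 − 5740 = 6444 ft.

Airport 2 by 6444 ft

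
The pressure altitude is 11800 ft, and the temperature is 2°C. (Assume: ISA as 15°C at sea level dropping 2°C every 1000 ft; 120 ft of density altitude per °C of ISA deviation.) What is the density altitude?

13072 ft

ISA temperature at 11800 ft = 15 − 2 × (11800/1000) = -8.6°C.
ISA deviation = 2 − (-8.6) = +10.6°C.
Density altitude = 11800 + 120 × (10.6) = 11800 + (+1272) = 13072 ft.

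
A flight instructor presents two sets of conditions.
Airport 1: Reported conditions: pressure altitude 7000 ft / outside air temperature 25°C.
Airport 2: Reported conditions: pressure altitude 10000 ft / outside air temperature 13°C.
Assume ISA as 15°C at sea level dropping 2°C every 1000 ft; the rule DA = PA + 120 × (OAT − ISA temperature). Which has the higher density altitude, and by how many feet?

Airport 1: ISA temp = 1°C, deviation +24°C, DA = 7000 + 120 × 24 = 9880 ft.
Airport 2: ISA temp = -5°C, deviation +18°C, DA = 10000 + 120 × 18 = 12160 ft.
Airport 2 is higher by 12160 − 9880 = 2280 ft.

Airport 2 by 2280 ft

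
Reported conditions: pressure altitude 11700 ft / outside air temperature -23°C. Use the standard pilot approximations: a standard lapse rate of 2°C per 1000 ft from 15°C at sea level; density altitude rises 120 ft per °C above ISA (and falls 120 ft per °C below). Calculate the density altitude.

ISA temperature at 11700 ft = 15 − 2 × (11700/1000) = -8.4°C.
ISA deviation = -23 − (-8.4) = -14.6°C.
Density altitude = 11700 + 120 × (-14.6) = 11700 + (-1752) = 9948 ft.

9948 ft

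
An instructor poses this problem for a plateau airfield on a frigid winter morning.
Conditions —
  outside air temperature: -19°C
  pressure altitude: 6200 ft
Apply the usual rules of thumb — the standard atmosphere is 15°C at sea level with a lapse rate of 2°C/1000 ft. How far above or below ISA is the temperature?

ISA temperature at 6200 ft = 15 − 2 × (6200/1000) = 2.6°C.
Deviation = OAT − ISA = -19 − 2.6 = -21.6°C.

ISA-21.6°C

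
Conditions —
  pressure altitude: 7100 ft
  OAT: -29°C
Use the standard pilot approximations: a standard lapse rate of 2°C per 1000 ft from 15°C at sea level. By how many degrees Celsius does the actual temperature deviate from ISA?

ISA-29.8°C

ISA temperature at 7100 ft = 15 − 2 × (7100/1000) = 0.8°C.
Deviation = OAT − ISA = -29 − 0.8 = -29.8°C.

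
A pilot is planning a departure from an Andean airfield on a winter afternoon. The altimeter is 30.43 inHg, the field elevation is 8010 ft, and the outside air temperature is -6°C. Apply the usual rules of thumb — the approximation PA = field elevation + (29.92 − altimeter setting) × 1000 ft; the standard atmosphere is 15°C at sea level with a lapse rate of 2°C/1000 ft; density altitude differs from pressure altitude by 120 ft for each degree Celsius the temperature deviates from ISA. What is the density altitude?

Pressure altitude = 8010 + (29.92 − 30.43) × 1000 = 8010 + (-510) = 7500 ft.
ISA temperature at 7500 ft = 15 − 2 × (7500/1000) = 0°C.
ISA deviation = -6 − 0 = -6°C.
Density altitude = 7500 + 120 × (-6) = 6780 ft.

6780 ft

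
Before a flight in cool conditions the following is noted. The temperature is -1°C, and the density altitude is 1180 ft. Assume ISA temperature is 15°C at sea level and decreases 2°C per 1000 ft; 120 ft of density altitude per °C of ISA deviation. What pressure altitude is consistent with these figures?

DA = PA + 120 × (OAT − (15 − 2·PA/1000)) = PA + 120·OAT − 1800 + 0.24·PA = 1.24·PA + 120·OAT − 1800.
So 1.24·PA = 1180 − 120 × (-1) + 1800 = 3100.
PA = 3100 / 1.24 = 2500 ft.

2500 ft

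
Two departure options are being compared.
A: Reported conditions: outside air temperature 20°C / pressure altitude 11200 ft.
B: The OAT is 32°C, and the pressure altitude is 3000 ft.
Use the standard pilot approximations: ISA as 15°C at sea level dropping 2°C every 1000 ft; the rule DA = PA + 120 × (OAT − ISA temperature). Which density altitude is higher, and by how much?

A: ISA temp = -7.4°C, deviation +27.4°C, DA = 11200 + 120 × 27.4 = 14488 ft.
B: ISA temp = 9°C, deviation +23°C, DA = 3000 + 120 × 23 = 5760 ft.
A is higher by 14488 − 5760 = 8728 ft.

A by 8728 ft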